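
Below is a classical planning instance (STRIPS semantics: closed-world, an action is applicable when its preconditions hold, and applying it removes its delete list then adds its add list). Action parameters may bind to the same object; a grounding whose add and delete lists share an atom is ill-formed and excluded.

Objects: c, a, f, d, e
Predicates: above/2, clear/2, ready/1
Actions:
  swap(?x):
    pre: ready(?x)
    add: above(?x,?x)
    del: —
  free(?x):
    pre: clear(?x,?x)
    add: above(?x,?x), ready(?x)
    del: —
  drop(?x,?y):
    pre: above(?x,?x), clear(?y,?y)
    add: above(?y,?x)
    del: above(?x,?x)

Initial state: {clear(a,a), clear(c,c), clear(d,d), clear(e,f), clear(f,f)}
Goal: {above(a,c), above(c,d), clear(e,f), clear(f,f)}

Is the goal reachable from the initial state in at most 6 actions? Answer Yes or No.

1. free(c)  →  {above(c,c), clear(a,a), clear(c,c), clear(d,d), clear(e,f), clear(f,f), ready(c)}
2. free(d)  →  {above(c,c), above(d,d), clear(a,a), clear(c,c), clear(d,d), clear(e,f), clear(f,f), ready(c), ready(d)}
3. drop(c,a)  →  {above(a,c), above(d,d), clear(a,a), clear(c,c), clear(d,d), clear(e,f), clear(f,f), ready(c), ready(d)}
4. drop(d,c)  →  {above(a,c), above(c,d), clear(a,a), clear(c,c), clear(d,d), clear(e,f), clear(f,f), ready(c), ready(d)}
optimal plan length = 4; 4 ≤ 6

Yes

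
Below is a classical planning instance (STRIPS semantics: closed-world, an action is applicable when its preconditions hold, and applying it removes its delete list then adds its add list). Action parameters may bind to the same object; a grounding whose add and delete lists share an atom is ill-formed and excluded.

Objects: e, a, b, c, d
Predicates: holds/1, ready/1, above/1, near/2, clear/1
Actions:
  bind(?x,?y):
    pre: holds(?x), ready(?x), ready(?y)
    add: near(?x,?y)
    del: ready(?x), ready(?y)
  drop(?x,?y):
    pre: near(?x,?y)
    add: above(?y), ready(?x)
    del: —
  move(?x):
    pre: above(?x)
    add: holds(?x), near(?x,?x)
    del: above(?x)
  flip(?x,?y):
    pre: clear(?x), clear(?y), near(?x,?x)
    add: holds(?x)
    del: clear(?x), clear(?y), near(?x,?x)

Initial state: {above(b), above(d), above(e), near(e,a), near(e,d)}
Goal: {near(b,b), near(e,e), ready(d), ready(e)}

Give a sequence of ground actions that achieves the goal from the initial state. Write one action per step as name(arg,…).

1. drop(e,a)  →  {above(a), above(b), above(d), above(e), near(e,a), near(e,d), ready(e)}
2. move(e)  →  {above(a), above(b), above(d), holds(e), near(e,a), near(e,d), near(e,e), ready(e)}
3. move(b)  →  {above(a), above(d), holds(b), holds(e), near(b,b), near(e,a), near(e,d), near(e,e), ready(e)}
4. move(d)  →  {above(a), holds(b), holds(d), holds(e), near(b,b), near(d,d), near(e,a), near(e,d), near(e,e), ready(e)}
5. drop(d,d)  →  {above(a), above(d), holds(b), holds(d), holds(e), near(b,b), near(d,d), near(e,a), near(e,d), near(e,e), ready(d), ready(e)}

drop(e,a); move(e); move(b); move(d); drop(d,d)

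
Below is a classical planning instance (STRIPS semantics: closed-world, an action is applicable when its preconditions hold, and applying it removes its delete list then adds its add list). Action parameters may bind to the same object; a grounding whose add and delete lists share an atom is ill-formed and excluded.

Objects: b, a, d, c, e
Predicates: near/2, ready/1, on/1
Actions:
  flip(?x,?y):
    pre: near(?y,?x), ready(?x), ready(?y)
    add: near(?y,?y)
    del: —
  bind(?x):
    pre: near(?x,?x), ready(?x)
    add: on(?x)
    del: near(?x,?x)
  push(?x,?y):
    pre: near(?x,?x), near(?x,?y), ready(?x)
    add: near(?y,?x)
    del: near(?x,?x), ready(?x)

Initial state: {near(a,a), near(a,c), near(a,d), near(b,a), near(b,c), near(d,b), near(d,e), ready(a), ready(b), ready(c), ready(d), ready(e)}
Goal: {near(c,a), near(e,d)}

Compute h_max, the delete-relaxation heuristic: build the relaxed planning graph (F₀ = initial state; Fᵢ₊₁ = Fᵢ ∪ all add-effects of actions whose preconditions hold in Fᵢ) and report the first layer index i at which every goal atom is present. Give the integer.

2

F0 = init (12 atoms)
F1 = F0 ∪ {near(b,b), near(c,a), near(d,a), near(d,d), on(a)}  (17 atoms)
F2 = F1 ∪ {near(a,b), near(b,d), near(c,b), near(c,c), near(e,d), on(b), on(d)}  (24 atoms)
goal ⊆ F2  ⇒  h_max = 2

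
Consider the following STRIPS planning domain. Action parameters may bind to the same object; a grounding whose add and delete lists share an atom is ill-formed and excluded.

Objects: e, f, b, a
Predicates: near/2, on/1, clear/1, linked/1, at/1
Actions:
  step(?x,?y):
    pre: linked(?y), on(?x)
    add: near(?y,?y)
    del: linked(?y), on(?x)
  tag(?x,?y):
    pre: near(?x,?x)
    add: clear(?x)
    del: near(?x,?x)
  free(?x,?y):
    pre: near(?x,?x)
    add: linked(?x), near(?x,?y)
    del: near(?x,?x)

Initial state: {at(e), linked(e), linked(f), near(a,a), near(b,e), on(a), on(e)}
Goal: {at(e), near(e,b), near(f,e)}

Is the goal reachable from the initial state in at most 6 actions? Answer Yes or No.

1. step(e,e)  →  {at(e), linked(f), near(a,a), near(b,e), near(e,e), on(a)}
2. step(a,f)  →  {at(e), near(a,a), near(b,e), near(e,e), near(f,f)}
3. free(e,b)  →  {at(e), linked(e), near(a,a), near(b,e), near(e,b), near(f,f)}
4. free(f,e)  →  {at(e), linked(e), linked(f), near(a,a), near(b,e), near(e,b), near(f,e)}
optimal plan length = 4; 4 ≤ 6

Yes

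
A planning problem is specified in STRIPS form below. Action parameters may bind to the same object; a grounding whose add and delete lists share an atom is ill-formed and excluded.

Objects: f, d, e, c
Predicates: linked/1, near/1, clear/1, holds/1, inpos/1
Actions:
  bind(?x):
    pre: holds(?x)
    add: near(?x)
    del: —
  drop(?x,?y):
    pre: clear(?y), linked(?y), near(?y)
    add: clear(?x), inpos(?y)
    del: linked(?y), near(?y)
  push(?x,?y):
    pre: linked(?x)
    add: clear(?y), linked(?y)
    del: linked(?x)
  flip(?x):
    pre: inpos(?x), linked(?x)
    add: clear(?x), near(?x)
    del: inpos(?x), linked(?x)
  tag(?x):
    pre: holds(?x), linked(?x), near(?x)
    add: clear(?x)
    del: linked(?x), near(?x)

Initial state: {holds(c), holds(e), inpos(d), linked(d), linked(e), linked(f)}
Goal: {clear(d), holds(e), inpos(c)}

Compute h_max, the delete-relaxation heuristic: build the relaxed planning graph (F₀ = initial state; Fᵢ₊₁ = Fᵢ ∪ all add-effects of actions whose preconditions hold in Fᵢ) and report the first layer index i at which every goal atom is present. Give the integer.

F0 = init (6 atoms)
F1 = F0 ∪ {clear(c), clear(d), clear(e), clear(f), linked(c), near(c), near(d), near(e)}  (14 atoms)
F2 = F1 ∪ {inpos(c), inpos(e)}  (16 atoms)
goal ⊆ F2  ⇒  h_max = 2

2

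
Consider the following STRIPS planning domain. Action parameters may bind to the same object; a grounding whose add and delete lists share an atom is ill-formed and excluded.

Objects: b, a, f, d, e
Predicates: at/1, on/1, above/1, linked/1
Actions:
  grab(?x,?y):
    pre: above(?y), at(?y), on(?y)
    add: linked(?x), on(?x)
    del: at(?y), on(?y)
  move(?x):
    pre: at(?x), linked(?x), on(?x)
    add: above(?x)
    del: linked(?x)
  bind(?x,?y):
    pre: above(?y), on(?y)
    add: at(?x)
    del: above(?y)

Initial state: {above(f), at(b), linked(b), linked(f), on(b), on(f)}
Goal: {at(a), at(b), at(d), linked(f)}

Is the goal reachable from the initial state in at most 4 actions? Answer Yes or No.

Yes

1. move(b)  →  {above(b), above(f), at(b), linked(f), on(b), on(f)}
2. bind(a,b)  →  {above(f), at(a), at(b), linked(f), on(b), on(f)}
3. bind(d,f)  →  {at(a), at(b), at(d), linked(f), on(b), on(f)}
optimal plan length = 3; 3 ≤ 4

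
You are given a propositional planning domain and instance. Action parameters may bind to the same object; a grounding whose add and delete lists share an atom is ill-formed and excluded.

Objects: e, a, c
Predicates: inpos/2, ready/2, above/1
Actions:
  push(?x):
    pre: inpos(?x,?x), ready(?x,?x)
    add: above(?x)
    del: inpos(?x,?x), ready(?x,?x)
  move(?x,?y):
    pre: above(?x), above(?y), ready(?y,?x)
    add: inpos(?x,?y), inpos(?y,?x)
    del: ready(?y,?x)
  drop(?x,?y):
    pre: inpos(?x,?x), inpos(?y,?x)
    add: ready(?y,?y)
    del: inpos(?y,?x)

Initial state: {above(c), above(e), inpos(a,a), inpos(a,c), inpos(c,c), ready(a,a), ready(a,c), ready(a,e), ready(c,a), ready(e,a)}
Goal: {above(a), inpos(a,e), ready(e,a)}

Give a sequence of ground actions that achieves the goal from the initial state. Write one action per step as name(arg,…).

push(a); move(e,a)

1. push(a)  →  {above(a), above(c), above(e), inpos(a,c), inpos(c,c), ready(a,c), ready(a,e), ready(c,a), ready(e,a)}
2. move(e,a)  →  {above(a), above(c), above(e), inpos(a,c), inpos(a,e), inpos(c,c), inpos(e,a), ready(a,c), ready(c,a), ready(e,a)}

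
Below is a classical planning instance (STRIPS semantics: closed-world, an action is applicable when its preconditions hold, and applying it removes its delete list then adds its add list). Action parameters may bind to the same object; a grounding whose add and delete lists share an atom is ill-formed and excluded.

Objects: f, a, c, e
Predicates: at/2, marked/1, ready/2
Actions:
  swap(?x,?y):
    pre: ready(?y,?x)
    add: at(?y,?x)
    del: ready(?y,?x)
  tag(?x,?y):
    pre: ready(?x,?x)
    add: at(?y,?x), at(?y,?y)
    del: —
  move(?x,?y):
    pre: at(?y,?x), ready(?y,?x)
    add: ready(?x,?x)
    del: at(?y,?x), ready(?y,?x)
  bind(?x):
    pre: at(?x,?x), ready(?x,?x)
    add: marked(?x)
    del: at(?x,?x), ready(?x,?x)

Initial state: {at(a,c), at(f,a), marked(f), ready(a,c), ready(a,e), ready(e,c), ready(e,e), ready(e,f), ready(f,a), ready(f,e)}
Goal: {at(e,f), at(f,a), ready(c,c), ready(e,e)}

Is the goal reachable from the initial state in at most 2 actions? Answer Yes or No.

1. swap(f,e)  →  {at(a,c), at(e,f), at(f,a), marked(f), ready(a,c), ready(a,e), ready(e,c), ready(e,e), ready(f,a), ready(f,e)}
2. move(c,a)  →  {at(e,f), at(f,a), marked(f), ready(a,e), ready(c,c), ready(e,c), ready(e,e), ready(f,a), ready(f,e)}
optimal plan length = 2; 2 ≤ 2

Yes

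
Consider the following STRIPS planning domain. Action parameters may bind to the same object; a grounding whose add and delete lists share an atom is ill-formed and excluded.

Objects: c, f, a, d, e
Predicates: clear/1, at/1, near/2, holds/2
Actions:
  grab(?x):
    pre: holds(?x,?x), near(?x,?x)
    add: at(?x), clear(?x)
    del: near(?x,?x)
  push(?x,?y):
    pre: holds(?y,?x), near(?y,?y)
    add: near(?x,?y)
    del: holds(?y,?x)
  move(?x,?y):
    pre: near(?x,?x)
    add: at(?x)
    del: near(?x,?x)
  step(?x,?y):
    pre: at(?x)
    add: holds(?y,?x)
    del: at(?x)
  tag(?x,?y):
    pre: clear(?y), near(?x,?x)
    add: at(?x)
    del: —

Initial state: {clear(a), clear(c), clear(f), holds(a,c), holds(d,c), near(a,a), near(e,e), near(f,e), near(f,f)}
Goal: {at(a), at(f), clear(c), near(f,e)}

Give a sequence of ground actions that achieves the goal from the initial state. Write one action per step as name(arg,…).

move(f,c); move(a,c)

1. move(f,c)  →  {at(f), clear(a), clear(c), clear(f), holds(a,c), holds(d,c), near(a,a), near(e,e), near(f,e)}
2. move(a,c)  →  {at(a), at(f), clear(a), clear(c), clear(f), holds(a,c), holds(d,c), near(e,e), near(f,e)}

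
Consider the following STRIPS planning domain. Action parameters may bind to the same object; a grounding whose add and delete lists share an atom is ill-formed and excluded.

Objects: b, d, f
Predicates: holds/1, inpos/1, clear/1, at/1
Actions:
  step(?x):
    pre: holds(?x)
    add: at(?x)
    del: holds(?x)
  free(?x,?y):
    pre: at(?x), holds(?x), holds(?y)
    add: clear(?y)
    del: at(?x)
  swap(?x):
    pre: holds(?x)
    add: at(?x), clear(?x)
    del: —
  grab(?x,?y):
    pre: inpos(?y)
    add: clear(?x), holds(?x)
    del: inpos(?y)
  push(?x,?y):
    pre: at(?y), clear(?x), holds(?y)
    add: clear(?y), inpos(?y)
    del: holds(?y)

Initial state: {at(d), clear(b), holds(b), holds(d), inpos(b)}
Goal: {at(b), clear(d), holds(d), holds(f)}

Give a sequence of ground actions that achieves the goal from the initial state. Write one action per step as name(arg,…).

step(b); free(d,d); grab(f,b)

1. step(b)  →  {at(b), at(d), clear(b), holds(d), inpos(b)}
2. free(d,d)  →  {at(b), clear(b), clear(d), holds(d), inpos(b)}
3. grab(f,b)  →  {at(b), clear(b), clear(d), clear(f), holds(d), holds(f)}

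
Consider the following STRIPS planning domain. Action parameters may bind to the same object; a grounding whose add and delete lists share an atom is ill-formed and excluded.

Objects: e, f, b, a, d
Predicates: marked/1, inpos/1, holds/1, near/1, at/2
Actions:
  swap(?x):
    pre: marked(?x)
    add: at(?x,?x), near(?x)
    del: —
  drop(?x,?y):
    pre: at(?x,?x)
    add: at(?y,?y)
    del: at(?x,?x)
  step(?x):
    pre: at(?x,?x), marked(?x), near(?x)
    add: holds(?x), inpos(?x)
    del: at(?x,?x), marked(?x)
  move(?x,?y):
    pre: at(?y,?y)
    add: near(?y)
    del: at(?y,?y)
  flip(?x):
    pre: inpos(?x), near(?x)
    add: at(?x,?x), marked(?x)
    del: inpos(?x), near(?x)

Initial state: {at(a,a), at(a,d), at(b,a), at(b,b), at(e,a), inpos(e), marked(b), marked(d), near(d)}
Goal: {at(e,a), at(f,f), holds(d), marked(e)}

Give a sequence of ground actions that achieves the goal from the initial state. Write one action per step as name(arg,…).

1. swap(d)  →  {at(a,a), at(a,d), at(b,a), at(b,b), at(d,d), at(e,a), inpos(e), marked(b), marked(d), near(d)}
2. drop(b,e)  →  {at(a,a), at(a,d), at(b,a), at(d,d), at(e,a), at(e,e), inpos(e), marked(b), marked(d), near(d)}
3. drop(a,f)  →  {at(a,d), at(b,a), at(d,d), at(e,a), at(e,e), at(f,f), inpos(e), marked(b), marked(d), near(d)}
4. step(d)  →  {at(a,d), at(b,a), at(e,a), at(e,e), at(f,f), holds(d), inpos(d), inpos(e), marked(b), near(d)}
5. move(e,e)  →  {at(a,d), at(b,a), at(e,a), at(f,f), holds(d), inpos(d), inpos(e), marked(b), near(d), near(e)}
6. flip(e)  →  {at(a,d), at(b,a), at(e,a), at(e,e), at(f,f), holds(d), inpos(d), marked(b), marked(e), near(d)}

swap(d); drop(b,e); drop(a,f); step(d); move(e,e); flip(e)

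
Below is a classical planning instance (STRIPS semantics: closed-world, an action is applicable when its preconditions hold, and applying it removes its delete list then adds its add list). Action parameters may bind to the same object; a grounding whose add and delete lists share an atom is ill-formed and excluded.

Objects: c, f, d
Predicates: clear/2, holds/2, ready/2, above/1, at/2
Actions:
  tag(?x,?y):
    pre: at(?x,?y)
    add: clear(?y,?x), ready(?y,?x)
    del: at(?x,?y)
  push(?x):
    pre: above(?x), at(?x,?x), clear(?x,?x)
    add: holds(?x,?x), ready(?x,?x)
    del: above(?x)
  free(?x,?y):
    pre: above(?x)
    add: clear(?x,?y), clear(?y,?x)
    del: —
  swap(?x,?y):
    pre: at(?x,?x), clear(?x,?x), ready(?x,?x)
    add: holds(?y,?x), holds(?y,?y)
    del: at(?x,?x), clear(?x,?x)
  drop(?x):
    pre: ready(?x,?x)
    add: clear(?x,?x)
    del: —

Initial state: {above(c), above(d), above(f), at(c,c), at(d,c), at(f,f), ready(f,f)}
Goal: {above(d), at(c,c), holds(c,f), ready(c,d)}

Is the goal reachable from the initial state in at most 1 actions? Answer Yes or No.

1. tag(d,c)  →  {above(c), above(d), above(f), at(c,c), at(f,f), clear(c,d), ready(c,d), ready(f,f)}
2. free(f,f)  →  {above(c), above(d), above(f), at(c,c), at(f,f), clear(c,d), clear(f,f), ready(c,d), ready(f,f)}
3. swap(f,c)  →  {above(c), above(d), above(f), at(c,c), clear(c,d), holds(c,c), holds(c,f), ready(c,d), ready(f,f)}
optimal plan length = 3; 3 > 1

No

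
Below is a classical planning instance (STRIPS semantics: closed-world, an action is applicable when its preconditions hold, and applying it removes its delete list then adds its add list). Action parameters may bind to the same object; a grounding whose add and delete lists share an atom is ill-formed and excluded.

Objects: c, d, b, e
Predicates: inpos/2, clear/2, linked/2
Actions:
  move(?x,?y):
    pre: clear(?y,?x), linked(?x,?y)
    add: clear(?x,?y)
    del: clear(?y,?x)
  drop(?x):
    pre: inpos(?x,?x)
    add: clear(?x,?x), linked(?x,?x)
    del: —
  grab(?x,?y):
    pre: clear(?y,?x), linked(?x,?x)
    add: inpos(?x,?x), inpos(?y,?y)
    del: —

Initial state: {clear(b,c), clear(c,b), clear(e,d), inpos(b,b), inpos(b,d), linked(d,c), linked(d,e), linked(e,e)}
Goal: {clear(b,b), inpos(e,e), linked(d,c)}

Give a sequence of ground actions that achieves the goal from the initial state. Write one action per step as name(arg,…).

move(d,e); drop(b); grab(e,d)

1. move(d,e)  →  {clear(b,c), clear(c,b), clear(d,e), inpos(b,b), inpos(b,d), linked(d,c), linked(d,e), linked(e,e)}
2. drop(b)  →  {clear(b,b), clear(b,c), clear(c,b), clear(d,e), inpos(b,b), inpos(b,d), linked(b,b), linked(d,c), linked(d,e), linked(e,e)}
3. grab(e,d)  →  {clear(b,b), clear(b,c), clear(c,b), clear(d,e), inpos(b,b), inpos(b,d), inpos(d,d), inpos(e,e), linked(b,b), linked(d,c), linked(d,e), linked(e,e)}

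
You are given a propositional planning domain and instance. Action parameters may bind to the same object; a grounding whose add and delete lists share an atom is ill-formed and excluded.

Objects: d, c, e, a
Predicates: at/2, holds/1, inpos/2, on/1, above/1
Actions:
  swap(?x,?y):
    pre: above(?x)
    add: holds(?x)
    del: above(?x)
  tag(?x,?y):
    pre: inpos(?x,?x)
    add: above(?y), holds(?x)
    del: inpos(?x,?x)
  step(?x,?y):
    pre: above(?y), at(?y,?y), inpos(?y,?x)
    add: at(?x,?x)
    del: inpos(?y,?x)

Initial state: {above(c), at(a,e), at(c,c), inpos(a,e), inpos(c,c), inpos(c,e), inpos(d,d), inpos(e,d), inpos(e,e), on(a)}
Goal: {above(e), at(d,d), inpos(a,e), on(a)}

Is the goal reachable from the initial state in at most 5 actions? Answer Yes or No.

1. tag(d,e)  →  {above(c), above(e), at(a,e), at(c,c), holds(d), inpos(a,e), inpos(c,c), inpos(c,e), inpos(e,d), inpos(e,e), on(a)}
2. step(e,c)  →  {above(c), above(e), at(a,e), at(c,c), at(e,e), holds(d), inpos(a,e), inpos(c,c), inpos(e,d), inpos(e,e), on(a)}
3. step(d,e)  →  {above(c), above(e), at(a,e), at(c,c), at(d,d), at(e,e), holds(d), inpos(a,e), inpos(c,c), inpos(e,e), on(a)}
optimal plan length = 3; 3 ≤ 5

Yes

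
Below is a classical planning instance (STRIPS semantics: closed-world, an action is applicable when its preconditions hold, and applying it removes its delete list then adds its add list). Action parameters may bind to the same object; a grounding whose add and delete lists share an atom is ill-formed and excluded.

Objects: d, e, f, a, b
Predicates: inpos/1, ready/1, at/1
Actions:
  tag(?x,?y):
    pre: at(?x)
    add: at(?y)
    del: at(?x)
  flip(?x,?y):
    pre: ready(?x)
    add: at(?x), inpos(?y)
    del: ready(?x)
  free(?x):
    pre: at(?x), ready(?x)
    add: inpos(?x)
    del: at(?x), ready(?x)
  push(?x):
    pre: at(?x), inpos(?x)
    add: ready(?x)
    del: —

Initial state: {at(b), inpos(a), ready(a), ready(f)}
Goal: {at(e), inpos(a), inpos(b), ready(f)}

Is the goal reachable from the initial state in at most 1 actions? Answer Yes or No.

No

1. tag(b,e)  →  {at(e), inpos(a), ready(a), ready(f)}
2. flip(a,b)  →  {at(a), at(e), inpos(a), inpos(b), ready(f)}
optimal plan length = 2; 2 > 1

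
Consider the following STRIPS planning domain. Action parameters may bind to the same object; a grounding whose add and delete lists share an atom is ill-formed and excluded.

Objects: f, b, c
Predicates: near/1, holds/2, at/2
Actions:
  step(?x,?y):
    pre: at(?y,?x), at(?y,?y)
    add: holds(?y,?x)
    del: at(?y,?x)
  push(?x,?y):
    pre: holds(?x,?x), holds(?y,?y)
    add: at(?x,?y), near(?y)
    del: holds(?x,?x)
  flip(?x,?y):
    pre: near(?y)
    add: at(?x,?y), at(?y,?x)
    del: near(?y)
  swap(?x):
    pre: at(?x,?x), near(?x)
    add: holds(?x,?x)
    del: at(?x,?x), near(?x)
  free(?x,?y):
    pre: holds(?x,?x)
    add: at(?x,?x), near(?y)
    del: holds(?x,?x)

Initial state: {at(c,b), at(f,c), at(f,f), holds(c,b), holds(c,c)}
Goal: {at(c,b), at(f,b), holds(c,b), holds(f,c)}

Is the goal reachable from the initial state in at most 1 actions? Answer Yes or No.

1. step(c,f)  →  {at(c,b), at(f,f), holds(c,b), holds(c,c), holds(f,c)}
2. free(c,f)  →  {at(c,b), at(c,c), at(f,f), holds(c,b), holds(f,c), near(f)}
3. flip(b,f)  →  {at(b,f), at(c,b), at(c,c), at(f,b), at(f,f), holds(c,b), holds(f,c)}
optimal plan length = 3; 3 > 1

No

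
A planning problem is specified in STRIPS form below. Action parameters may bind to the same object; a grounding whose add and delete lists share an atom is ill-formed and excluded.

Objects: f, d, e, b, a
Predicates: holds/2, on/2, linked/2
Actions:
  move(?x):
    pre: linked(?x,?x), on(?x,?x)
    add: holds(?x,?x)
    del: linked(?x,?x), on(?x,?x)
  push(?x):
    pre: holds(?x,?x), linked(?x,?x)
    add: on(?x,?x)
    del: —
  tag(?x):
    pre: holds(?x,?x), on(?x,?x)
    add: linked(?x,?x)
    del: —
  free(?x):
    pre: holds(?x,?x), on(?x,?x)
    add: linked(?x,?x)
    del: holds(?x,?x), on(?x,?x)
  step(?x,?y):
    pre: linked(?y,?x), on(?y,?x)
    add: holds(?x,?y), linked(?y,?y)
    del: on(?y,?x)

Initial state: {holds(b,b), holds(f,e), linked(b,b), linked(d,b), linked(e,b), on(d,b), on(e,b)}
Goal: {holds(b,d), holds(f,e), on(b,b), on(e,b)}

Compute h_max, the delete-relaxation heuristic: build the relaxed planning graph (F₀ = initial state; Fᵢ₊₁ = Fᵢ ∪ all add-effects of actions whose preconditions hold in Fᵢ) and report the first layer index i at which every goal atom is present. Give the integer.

1

F0 = init (7 atoms)
F1 = F0 ∪ {holds(b,d), holds(b,e), linked(d,d), linked(e,e), on(b,b)}  (12 atoms)
goal ⊆ F1  ⇒  h_max = 1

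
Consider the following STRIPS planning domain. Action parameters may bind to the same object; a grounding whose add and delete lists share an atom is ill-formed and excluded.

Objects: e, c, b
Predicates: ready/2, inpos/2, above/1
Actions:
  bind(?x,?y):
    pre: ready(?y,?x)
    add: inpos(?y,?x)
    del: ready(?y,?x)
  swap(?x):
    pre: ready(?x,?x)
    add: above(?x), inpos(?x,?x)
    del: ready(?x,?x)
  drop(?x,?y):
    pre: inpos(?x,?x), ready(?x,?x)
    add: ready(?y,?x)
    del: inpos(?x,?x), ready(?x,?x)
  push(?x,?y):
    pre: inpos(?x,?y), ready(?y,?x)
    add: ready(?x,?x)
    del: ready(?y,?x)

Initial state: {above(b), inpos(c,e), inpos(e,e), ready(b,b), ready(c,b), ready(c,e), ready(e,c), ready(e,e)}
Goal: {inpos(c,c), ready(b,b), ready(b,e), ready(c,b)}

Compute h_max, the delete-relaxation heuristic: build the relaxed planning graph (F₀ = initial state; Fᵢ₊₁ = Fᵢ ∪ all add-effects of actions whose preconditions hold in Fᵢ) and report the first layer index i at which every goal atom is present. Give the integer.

2

F0 = init (8 atoms)
F1 = F0 ∪ {above(e), inpos(b,b), inpos(c,b), inpos(e,c), ready(b,e), ready(c,c)}  (14 atoms)
F2 = F1 ∪ {above(c), inpos(b,e), inpos(c,c), ready(e,b)}  (18 atoms)
goal ⊆ F2  ⇒  h_max = 2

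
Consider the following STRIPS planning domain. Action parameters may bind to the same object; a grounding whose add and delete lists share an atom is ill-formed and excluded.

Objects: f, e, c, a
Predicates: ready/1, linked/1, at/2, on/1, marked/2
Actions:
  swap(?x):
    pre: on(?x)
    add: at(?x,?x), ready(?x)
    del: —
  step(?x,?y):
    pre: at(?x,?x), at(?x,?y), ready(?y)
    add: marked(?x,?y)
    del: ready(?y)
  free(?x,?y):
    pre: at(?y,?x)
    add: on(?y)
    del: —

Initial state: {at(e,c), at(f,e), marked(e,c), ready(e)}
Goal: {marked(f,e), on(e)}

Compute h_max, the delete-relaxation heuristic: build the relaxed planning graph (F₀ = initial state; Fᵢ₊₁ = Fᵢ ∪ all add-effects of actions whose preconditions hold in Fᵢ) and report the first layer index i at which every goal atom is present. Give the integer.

F0 = init (4 atoms)
F1 = F0 ∪ {on(e), on(f)}  (6 atoms)
F2 = F1 ∪ {at(e,e), at(f,f), ready(f)}  (9 atoms)
F3 = F2 ∪ {marked(e,e), marked(f,e), marked(f,f)}  (12 atoms)
goal ⊆ F3  ⇒  h_max = 3

3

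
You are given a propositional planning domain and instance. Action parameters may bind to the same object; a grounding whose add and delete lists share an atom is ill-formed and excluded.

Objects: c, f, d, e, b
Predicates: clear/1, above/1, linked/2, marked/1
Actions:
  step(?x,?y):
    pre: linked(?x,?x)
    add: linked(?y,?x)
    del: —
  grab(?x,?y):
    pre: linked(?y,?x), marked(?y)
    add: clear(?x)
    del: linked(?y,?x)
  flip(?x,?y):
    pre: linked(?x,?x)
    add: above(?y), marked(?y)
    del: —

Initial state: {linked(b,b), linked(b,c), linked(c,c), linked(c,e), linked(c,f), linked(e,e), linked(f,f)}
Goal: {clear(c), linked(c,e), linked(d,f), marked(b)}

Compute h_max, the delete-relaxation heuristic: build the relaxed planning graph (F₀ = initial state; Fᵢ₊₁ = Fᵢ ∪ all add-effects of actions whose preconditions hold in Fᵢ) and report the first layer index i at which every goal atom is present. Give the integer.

F0 = init (7 atoms)
F1 = F0 ∪ {above(b), above(c), above(d), above(e), above(f), linked(b,e), linked(b,f), linked(c,b), linked(d,b), linked(d,c), linked(d,e), linked(d,f), linked(e,b), linked(e,c), linked(e,f), linked(f,b), linked(f,c), linked(f,e), marked(b), marked(c), marked(d), marked(e), marked(f)}  (30 atoms)
F2 = F1 ∪ {clear(b), clear(c), clear(e), clear(f)}  (34 atoms)
goal ⊆ F2  ⇒  h_max = 2

2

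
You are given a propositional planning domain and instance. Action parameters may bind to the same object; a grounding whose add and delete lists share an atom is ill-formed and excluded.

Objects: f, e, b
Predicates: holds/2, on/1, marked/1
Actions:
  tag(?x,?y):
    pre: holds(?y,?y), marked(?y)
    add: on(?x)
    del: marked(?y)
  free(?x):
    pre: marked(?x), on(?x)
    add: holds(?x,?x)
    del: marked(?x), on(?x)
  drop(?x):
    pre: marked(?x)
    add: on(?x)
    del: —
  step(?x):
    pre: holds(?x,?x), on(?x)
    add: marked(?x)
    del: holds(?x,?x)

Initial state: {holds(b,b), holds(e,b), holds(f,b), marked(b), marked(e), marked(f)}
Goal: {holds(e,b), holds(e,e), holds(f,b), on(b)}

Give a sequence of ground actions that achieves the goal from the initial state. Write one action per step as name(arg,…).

tag(b,b); drop(e); free(e)

1. tag(b,b)  →  {holds(b,b), holds(e,b), holds(f,b), marked(e), marked(f), on(b)}
2. drop(e)  →  {holds(b,b), holds(e,b), holds(f,b), marked(e), marked(f), on(b), on(e)}
3. free(e)  →  {holds(b,b), holds(e,b), holds(e,e), holds(f,b), marked(f), on(b)}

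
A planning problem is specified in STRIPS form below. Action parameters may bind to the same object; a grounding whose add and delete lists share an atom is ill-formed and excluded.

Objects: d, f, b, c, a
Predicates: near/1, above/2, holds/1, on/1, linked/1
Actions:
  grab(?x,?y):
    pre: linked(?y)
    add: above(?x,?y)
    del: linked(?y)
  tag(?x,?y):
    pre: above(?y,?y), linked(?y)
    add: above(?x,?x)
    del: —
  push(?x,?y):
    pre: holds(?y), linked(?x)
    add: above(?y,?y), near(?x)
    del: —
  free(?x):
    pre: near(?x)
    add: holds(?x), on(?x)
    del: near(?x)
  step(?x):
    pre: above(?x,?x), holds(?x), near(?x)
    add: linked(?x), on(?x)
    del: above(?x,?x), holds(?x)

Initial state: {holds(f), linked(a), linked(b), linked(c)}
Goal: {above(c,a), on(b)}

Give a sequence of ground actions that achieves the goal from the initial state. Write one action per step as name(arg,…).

1. grab(c,a)  →  {above(c,a), holds(f), linked(b), linked(c)}
2. push(b,f)  →  {above(c,a), above(f,f), holds(f), linked(b), linked(c), near(b)}
3. free(b)  →  {above(c,a), above(f,f), holds(b), holds(f), linked(b), linked(c), on(b)}

grab(c,a); push(b,f); free(b)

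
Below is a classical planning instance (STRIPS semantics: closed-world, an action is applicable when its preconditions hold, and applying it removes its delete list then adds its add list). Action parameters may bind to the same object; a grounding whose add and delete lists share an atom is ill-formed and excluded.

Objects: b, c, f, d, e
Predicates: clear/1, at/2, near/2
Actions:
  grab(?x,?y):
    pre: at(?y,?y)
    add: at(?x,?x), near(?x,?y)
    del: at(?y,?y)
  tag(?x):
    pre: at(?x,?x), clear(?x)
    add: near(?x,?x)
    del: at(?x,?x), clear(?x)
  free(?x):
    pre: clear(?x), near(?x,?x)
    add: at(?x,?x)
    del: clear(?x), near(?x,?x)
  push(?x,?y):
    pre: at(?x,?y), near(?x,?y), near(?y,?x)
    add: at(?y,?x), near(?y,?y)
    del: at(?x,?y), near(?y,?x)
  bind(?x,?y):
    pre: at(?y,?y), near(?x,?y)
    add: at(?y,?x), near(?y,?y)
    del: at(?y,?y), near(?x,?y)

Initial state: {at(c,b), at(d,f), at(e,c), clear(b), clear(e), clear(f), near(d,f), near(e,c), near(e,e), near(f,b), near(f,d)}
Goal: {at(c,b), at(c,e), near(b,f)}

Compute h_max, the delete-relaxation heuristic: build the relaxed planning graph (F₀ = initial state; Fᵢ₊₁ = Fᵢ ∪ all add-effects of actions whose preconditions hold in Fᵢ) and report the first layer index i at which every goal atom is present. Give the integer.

F0 = init (11 atoms)
F1 = F0 ∪ {at(e,e), at(f,d), near(f,f)}  (14 atoms)
F2 = F1 ∪ {at(b,b), at(c,c), at(d,d), at(f,f), near(b,e), near(c,e), near(d,d), near(d,e), near(f,e)}  (23 atoms)
F3 = F2 ∪ {at(b,f), at(c,e), at(e,b), at(e,d), at(e,f), near(b,b), near(b,c), near(b,d), near(b,f), near(c,b), near(c,c), near(c,d), near(c,f), near(d,b), near(d,c), near(e,b), near(e,d), near(e,f), near(f,c)}  (42 atoms)
goal ⊆ F3  ⇒  h_max = 3

3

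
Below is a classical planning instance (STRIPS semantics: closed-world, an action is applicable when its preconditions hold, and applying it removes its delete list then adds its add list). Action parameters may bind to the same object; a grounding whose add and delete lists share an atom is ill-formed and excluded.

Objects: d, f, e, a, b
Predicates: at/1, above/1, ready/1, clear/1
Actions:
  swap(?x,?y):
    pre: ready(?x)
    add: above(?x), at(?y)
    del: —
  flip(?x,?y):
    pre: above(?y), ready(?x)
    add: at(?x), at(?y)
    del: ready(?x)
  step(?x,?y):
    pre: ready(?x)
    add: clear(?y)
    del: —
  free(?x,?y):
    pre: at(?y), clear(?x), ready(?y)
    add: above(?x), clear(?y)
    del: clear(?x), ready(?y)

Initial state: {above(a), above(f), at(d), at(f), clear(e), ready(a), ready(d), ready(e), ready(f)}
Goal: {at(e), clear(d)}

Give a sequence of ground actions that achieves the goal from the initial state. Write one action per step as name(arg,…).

swap(d,e); step(d,d)

1. swap(d,e)  →  {above(a), above(d), above(f), at(d), at(e), at(f), clear(e), ready(a), ready(d), ready(e), ready(f)}
2. step(d,d)  →  {above(a), above(d), above(f), at(d), at(e), at(f), clear(d), clear(e), ready(a), ready(d), ready(e), ready(f)}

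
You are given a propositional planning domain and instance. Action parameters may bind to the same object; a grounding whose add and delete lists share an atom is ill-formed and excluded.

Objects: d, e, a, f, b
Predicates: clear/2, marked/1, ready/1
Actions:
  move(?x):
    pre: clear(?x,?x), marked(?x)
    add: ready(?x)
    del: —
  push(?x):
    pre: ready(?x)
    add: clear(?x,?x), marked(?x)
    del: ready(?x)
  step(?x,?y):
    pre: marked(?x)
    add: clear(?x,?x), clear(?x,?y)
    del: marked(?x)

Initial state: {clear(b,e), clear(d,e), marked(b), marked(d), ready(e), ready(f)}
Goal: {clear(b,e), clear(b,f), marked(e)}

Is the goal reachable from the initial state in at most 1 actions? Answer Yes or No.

1. push(e)  →  {clear(b,e), clear(d,e), clear(e,e), marked(b), marked(d), marked(e), ready(f)}
2. step(b,f)  →  {clear(b,b), clear(b,e), clear(b,f), clear(d,e), clear(e,e), marked(d), marked(e), ready(f)}
optimal plan length = 2; 2 > 1

No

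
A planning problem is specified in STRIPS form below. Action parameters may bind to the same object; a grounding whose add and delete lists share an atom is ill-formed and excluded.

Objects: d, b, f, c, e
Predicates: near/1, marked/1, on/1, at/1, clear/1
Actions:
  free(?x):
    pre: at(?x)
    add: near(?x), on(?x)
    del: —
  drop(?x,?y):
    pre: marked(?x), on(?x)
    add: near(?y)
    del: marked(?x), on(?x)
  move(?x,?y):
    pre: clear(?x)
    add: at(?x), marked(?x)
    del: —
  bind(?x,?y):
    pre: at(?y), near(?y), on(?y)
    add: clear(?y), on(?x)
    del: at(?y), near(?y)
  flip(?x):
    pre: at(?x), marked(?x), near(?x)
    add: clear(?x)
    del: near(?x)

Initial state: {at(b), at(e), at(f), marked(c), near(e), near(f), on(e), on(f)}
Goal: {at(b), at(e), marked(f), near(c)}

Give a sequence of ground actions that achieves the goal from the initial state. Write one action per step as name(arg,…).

1. bind(c,f)  →  {at(b), at(e), clear(f), marked(c), near(e), on(c), on(e), on(f)}
2. drop(c,c)  →  {at(b), at(e), clear(f), near(c), near(e), on(e), on(f)}
3. move(f,d)  →  {at(b), at(e), at(f), clear(f), marked(f), near(c), near(e), on(e), on(f)}

bind(c,f); drop(c,c); move(f,d)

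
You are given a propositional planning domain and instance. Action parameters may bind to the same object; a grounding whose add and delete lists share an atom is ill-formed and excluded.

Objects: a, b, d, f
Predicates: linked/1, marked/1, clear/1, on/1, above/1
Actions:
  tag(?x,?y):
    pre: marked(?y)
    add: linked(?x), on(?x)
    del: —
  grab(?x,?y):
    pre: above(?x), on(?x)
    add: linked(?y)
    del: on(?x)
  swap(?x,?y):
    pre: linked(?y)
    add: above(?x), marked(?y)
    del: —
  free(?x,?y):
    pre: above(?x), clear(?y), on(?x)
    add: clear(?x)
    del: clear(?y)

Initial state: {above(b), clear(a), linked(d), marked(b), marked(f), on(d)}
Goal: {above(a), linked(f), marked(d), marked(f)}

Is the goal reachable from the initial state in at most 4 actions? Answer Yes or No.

1. tag(f,b)  →  {above(b), clear(a), linked(d), linked(f), marked(b), marked(f), on(d), on(f)}
2. swap(a,d)  →  {above(a), above(b), clear(a), linked(d), linked(f), marked(b), marked(d), marked(f), on(d), on(f)}
optimal plan length = 2; 2 ≤ 4

Yes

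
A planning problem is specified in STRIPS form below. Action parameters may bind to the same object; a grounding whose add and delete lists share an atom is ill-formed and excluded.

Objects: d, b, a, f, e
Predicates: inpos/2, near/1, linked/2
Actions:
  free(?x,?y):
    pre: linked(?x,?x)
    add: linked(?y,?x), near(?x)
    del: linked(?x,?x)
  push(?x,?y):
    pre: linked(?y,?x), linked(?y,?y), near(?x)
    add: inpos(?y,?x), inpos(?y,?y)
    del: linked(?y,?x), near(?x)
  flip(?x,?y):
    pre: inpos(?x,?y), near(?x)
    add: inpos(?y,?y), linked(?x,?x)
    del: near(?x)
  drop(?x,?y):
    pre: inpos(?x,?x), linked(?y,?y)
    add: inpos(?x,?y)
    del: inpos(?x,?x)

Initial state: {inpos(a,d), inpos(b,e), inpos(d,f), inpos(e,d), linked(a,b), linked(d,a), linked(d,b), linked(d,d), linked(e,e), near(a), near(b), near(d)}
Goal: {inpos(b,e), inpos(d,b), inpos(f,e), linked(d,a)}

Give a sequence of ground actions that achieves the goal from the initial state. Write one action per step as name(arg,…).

1. push(b,d)  →  {inpos(a,d), inpos(b,e), inpos(d,b), inpos(d,d), inpos(d,f), inpos(e,d), linked(a,b), linked(d,a), linked(d,d), linked(e,e), near(a), near(d)}
2. flip(d,f)  →  {inpos(a,d), inpos(b,e), inpos(d,b), inpos(d,d), inpos(d,f), inpos(e,d), inpos(f,f), linked(a,b), linked(d,a), linked(d,d), linked(e,e), near(a)}
3. drop(f,e)  →  {inpos(a,d), inpos(b,e), inpos(d,b), inpos(d,d), inpos(d,f), inpos(e,d), inpos(f,e), linked(a,b), linked(d,a), linked(d,d), linked(e,e), near(a)}

push(b,d); flip(d,f); drop(f,e)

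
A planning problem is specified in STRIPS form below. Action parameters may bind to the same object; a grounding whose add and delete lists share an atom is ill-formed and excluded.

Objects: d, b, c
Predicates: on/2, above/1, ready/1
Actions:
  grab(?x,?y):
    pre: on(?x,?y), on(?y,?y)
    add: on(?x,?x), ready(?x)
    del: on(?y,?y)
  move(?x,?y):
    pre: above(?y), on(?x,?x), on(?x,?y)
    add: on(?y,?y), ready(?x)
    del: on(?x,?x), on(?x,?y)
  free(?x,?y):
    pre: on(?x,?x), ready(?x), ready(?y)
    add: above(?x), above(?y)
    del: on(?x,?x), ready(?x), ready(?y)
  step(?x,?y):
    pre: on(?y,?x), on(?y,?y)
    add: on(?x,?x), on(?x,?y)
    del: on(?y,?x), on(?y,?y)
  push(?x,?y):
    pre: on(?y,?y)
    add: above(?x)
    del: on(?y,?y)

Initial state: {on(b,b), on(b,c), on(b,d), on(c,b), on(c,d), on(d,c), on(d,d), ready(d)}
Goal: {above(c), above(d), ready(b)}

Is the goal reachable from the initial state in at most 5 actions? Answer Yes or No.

Yes

1. grab(b,d)  →  {on(b,b), on(b,c), on(b,d), on(c,b), on(c,d), on(d,c), ready(b), ready(d)}
2. grab(c,b)  →  {on(b,c), on(b,d), on(c,b), on(c,c), on(c,d), on(d,c), ready(b), ready(c), ready(d)}
3. free(c,d)  →  {above(c), above(d), on(b,c), on(b,d), on(c,b), on(c,d), on(d,c), ready(b)}
optimal plan length = 3; 3 ≤ 5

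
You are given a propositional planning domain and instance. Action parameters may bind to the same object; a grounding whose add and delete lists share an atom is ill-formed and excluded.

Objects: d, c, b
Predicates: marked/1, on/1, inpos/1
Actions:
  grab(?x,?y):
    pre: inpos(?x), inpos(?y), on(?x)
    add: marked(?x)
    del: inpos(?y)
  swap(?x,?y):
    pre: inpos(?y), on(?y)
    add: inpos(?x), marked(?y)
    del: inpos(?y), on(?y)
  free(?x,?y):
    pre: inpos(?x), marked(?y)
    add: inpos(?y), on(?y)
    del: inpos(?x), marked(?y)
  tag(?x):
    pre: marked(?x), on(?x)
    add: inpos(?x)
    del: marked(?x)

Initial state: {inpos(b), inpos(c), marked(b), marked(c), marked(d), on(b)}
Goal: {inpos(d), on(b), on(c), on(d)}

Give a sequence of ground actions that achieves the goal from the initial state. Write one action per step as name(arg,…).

1. free(c,d)  →  {inpos(b), inpos(d), marked(b), marked(c), on(b), on(d)}
2. free(b,c)  →  {inpos(c), inpos(d), marked(b), on(b), on(c), on(d)}

free(c,d); free(b,c)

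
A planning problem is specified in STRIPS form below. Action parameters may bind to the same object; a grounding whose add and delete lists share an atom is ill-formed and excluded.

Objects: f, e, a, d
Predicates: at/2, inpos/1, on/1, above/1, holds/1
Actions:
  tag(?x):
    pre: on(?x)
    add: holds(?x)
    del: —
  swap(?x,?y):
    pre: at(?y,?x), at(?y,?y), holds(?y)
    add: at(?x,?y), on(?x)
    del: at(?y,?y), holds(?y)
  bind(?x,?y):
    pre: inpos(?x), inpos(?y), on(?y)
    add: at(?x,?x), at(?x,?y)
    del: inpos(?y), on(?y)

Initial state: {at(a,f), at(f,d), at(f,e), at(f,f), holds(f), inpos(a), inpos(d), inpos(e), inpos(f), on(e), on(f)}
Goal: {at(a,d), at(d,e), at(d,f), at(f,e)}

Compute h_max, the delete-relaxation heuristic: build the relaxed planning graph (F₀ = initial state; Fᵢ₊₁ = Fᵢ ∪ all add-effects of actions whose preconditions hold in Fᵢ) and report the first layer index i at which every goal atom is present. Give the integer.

2

F0 = init (11 atoms)
F1 = F0 ∪ {at(a,a), at(a,e), at(d,d), at(d,e), at(d,f), at(e,e), at(e,f), holds(e), on(d)}  (20 atoms)
F2 = F1 ∪ {at(a,d), at(e,d), holds(d)}  (23 atoms)
goal ⊆ F2  ⇒  h_max = 2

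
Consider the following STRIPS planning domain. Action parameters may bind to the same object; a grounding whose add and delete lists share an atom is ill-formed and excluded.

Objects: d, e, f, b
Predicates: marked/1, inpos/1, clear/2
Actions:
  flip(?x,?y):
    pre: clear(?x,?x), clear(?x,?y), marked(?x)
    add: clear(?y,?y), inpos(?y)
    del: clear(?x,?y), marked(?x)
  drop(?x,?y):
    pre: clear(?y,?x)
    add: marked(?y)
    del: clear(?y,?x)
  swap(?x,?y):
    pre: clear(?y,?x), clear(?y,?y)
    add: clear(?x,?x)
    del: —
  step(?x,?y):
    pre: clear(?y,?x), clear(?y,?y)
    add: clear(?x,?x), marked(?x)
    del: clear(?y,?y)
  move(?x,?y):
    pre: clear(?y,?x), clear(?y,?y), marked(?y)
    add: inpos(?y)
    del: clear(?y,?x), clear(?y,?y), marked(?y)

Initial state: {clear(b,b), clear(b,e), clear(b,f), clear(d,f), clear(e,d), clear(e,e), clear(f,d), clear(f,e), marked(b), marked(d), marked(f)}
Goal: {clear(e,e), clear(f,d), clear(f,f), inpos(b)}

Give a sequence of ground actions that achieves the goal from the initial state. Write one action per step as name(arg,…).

1. swap(f,b)  →  {clear(b,b), clear(b,e), clear(b,f), clear(d,f), clear(e,d), clear(e,e), clear(f,d), clear(f,e), clear(f,f), marked(b), marked(d), marked(f)}
2. move(e,b)  →  {clear(b,f), clear(d,f), clear(e,d), clear(e,e), clear(f,d), clear(f,e), clear(f,f), inpos(b), marked(d), marked(f)}

swap(f,b); move(e,b)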